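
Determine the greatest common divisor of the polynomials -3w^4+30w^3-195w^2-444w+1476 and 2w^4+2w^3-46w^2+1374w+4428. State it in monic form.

w^3-8w^2+49w+246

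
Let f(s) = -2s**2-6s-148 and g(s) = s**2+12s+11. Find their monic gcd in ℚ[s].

1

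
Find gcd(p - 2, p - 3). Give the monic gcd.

Apply the Euclidean algorithm:
  p - 2 = (p - 3) + (1)
  p - 3 = (p - 3)(1) + (0)
The last nonzero remainder is the constant 1, so the polynomials are coprime and gcd = 1.

1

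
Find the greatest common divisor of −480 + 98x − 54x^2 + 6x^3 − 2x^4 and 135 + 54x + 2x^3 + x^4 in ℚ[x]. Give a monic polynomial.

Apply the Euclidean algorithm:
  −2x^4 + 6x^3 − 54x^2 + 98x − 480 = (−2)(x^4 + 2x^3 + 54x + 135) + (10x^3 − 54x^2 + 206x − 210)
  x^4 + 2x^3 + 54x + 135 = ((1/10)x + 37/50)(10x^3 − 54x^2 + 206x − 210) + ((484/25)x^2 − (1936/25)x + 1452/5)
  10x^3 − 54x^2 + 206x − 210 = ((125/242)x − 175/242)((484/25)x^2 − (1936/25)x + 1452/5) + (0)
Last nonzero remainder: (484/25)x^2 − (1936/25)x + 1452/5. Dividing through by 484/25 gives the monic gcd x^2 − 4x + 15.

15 − 4x + x^2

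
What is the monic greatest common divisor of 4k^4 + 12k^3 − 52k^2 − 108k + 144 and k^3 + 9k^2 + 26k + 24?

Repeated division with remainder:
  4k^4 + 12k^3 − 52k^2 − 108k + 144 = (4k − 24)(k^3 + 9k^2 + 26k + 24) + (60k^2 + 420k + 720)
  k^3 + 9k^2 + 26k + 24 = ((1/60)k + 1/30)(60k^2 + 420k + 720) + (0)
Last nonzero remainder: 60k^2 + 420k + 720. Dividing through by 60 gives the monic gcd k^2 + 7k + 12.

k^2 + 7k + 12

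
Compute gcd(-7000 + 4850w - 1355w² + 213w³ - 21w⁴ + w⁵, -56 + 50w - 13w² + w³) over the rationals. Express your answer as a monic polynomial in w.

28 - 11w + w²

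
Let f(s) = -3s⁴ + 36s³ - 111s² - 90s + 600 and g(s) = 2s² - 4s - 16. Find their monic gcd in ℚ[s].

By polynomial division,
  -3s⁴ + 36s³ - 111s² - 90s + 600 = (-(3/2)s² + 15s - 75/2)(2s² - 4s - 16) + (0)
Last nonzero remainder: 2s² - 4s - 16. Dividing through by 2 gives the monic gcd s² - 2s - 8.

s² - 2s - 8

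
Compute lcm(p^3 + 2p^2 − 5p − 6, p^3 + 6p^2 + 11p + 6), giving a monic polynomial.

p^4 + 4p^3 − p^2 − 16p − 12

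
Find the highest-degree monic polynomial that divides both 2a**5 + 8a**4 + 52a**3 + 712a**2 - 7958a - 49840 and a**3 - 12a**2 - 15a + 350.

Euclidean algorithm in ℚ[a]:
  2a**5 + 8a**4 + 52a**3 + 712a**2 - 7958a - 49840 = (2a**2 + 32a + 466)(a**3 - 12a**2 - 15a + 350) + (6084a**2 - 12168a - 212940)
  a**3 - 12a**2 - 15a + 350 = ((1/6084)a - 5/3042)(6084a**2 - 12168a - 212940) + (0)
Last nonzero remainder: 6084a**2 - 12168a - 212940. Dividing through by 6084 gives the monic gcd a**2 - 2a - 35.

a**2 - 2a - 35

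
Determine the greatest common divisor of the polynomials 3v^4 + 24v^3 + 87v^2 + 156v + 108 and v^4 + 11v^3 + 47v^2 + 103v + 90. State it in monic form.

By polynomial division,
  3v^4 + 24v^3 + 87v^2 + 156v + 108 = (3)(v^4 + 11v^3 + 47v^2 + 103v + 90) + (−9v^3 − 54v^2 − 153v − 162)
  v^4 + 11v^3 + 47v^2 + 103v + 90 = (−(1/9)v − 5/9)(−9v^3 − 54v^2 − 153v − 162) + (0)
Last nonzero remainder: −9v^3 − 54v^2 − 153v − 162. Dividing through by −9 gives the monic gcd v^3 + 6v^2 + 17v + 18.

v^3 + 6v^2 + 17v + 18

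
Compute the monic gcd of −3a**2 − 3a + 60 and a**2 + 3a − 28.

Euclidean algorithm in ℚ[a]:
  −3a**2 − 3a + 60 = (−3)(a**2 + 3a − 28) + (6a − 24)
  a**2 + 3a − 28 = ((1/6)a + 7/6)(6a − 24) + (0)
Last nonzero remainder: 6a − 24. Dividing through by 6 gives the monic gcd a − 4.

a − 4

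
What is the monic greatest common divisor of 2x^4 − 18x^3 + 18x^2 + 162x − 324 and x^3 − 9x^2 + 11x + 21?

x − 3

Apply the Euclidean algorithm:
  2x^4 − 18x^3 + 18x^2 + 162x − 324 = (2x)(x^3 − 9x^2 + 11x + 21) + (−4x^2 + 120x − 324)
  x^3 − 9x^2 + 11x + 21 = (−(1/4)x − 21/4)(−4x^2 + 120x − 324) + (560x − 1680)
  −4x^2 + 120x − 324 = (−(1/140)x + 27/140)(560x − 1680) + (0)
Last nonzero remainder: 560x − 1680. Dividing through by 560 gives the monic gcd x − 3.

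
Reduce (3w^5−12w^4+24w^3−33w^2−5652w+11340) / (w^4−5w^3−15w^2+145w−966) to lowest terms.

(3w^3−9w^2+141w−270)/(w^2−4w+23)

Euclidean algorithm in ℚ[w]:
  3w^5−12w^4+24w^3−33w^2−5652w+11340 = (3w+3)(w^4−5w^3−15w^2+145w−966) + (84w^3−423w^2−3189w+14238)
  w^4−5w^3−15w^2+145w−966 = ((1/84)w+1/2352)(84w^3−423w^2−3189w+14238) + ((18145/784)w^2−(18145/784)w−54435/56)
  84w^3−423w^2−3189w+14238 = ((65856/18145)w−265776/18145)((18145/784)w^2−(18145/784)w−54435/56) + (0)
Last nonzero remainder: (18145/784)w^2−(18145/784)w−54435/56. Dividing through by 18145/784 gives the monic gcd w^2−w−42.
Cancel w^2−w−42 from numerator and denominator to get the reduced form.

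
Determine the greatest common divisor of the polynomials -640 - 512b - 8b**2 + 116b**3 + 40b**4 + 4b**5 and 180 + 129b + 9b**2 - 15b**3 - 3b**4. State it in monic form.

By polynomial division,
  4b**5 + 40b**4 + 116b**3 - 8b**2 - 512b - 640 = (-(4/3)b - 20/3)(-3b**4 - 15b**3 + 9b**2 + 129b + 180) + (28b**3 + 224b**2 + 588b + 560)
  -3b**4 - 15b**3 + 9b**2 + 129b + 180 = (-(3/28)b + 9/28)(28b**3 + 224b**2 + 588b + 560) + (0)
Last nonzero remainder: 28b**3 + 224b**2 + 588b + 560. Dividing through by 28 gives the monic gcd b**3 + 8b**2 + 21b + 20.

20 + 21b + 8b**2 + b**3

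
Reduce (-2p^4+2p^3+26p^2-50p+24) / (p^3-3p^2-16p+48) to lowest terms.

(-2p^2+4p-2)/(p-4)

Euclidean algorithm in ℚ[p]:
  -2p^4+2p^3+26p^2-50p+24 = (-2p-4)(p^3-3p^2-16p+48) + (-18p^2-18p+216)
  p^3-3p^2-16p+48 = (-(1/18)p+2/9)(-18p^2-18p+216) + (0)
Last nonzero remainder: -18p^2-18p+216. Dividing through by -18 gives the monic gcd p^2+p-12.
Cancel p^2+p-12 from numerator and denominator to get the reduced form.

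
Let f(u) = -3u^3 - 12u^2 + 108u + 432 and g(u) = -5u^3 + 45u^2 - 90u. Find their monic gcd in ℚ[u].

u - 6

Apply the Euclidean algorithm:
  -3u^3 - 12u^2 + 108u + 432 = (3/5)(-5u^3 + 45u^2 - 90u) + (-39u^2 + 162u + 432)
  -5u^3 + 45u^2 - 90u = ((5/39)u - 105/169)(-39u^2 + 162u + 432) + (-(7560/169)u + 45360/169)
  -39u^2 + 162u + 432 = ((2197/2520)u + 169/105)(-(7560/169)u + 45360/169) + (0)
Last nonzero remainder: -(7560/169)u + 45360/169. Dividing through by -7560/169 gives the monic gcd u - 6.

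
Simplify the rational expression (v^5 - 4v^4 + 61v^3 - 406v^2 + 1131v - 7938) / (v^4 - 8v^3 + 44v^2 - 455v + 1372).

(v^3 - 7v^2 + 33v - 162)/(v^2 - 11v + 28)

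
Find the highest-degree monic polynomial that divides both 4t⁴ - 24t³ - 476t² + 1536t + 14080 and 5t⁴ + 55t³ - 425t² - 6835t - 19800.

Apply the Euclidean algorithm:
  4t⁴ - 24t³ - 476t² + 1536t + 14080 = (4/5)(5t⁴ + 55t³ - 425t² - 6835t - 19800) + (-68t³ - 136t² + 7004t + 29920)
  5t⁴ + 55t³ - 425t² - 6835t - 19800 = (-(5/68)t - 45/68)(-68t³ - 136t² + 7004t + 29920) + (0)
Last nonzero remainder: -68t³ - 136t² + 7004t + 29920. Dividing through by -68 gives the monic gcd t³ + 2t² - 103t - 440.

t³ + 2t² - 103t - 440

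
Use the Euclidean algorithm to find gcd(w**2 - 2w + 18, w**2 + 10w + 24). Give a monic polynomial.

1

Repeated division with remainder:
  w**2 - 2w + 18 = (w**2 + 10w + 24) + (-12w - 6)
  w**2 + 10w + 24 = (-(1/12)w - 19/24)(-12w - 6) + (77/4)
  -12w - 6 = (-(48/77)w - 24/77)(77/4) + (0)
The last nonzero remainder is the constant 77/4, so the polynomials are coprime and gcd = 1.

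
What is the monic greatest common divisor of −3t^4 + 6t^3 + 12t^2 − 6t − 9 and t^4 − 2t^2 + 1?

t^3 + t^2 − t − 1

Repeated division with remainder:
  −3t^4 + 6t^3 + 12t^2 − 6t − 9 = (−3)(t^4 − 2t^2 + 1) + (6t^3 + 6t^2 − 6t − 6)
  t^4 − 2t^2 + 1 = ((1/6)t − 1/6)(6t^3 + 6t^2 − 6t − 6) + (0)
Last nonzero remainder: 6t^3 + 6t^2 − 6t − 6. Dividing through by 6 gives the monic gcd t^3 + t^2 − t − 1.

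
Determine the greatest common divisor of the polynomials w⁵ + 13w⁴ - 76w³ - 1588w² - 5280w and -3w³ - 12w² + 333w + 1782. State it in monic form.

w² - 5w - 66

Apply the Euclidean algorithm:
  w⁵ + 13w⁴ - 76w³ - 1588w² - 5280w = (-(1/3)w² - 3w + 1/3)(-3w³ - 12w² + 333w + 1782) + (9w² - 45w - 594)
  -3w³ - 12w² + 333w + 1782 = (-(1/3)w - 3)(9w² - 45w - 594) + (0)
Last nonzero remainder: 9w² - 45w - 594. Dividing through by 9 gives the monic gcd w² - 5w - 66.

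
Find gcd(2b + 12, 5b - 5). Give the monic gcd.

By polynomial division,
  2b + 12 = (2/5)(5b - 5) + (14)
  5b - 5 = ((5/14)b - 5/14)(14) + (0)
The last nonzero remainder is the constant 14, so the polynomials are coprime and gcd = 1.

1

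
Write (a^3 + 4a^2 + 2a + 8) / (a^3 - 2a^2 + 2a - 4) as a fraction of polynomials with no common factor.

By polynomial division,
  a^3 + 4a^2 + 2a + 8 = (a^3 - 2a^2 + 2a - 4) + (6a^2 + 12)
  a^3 - 2a^2 + 2a - 4 = ((1/6)a - 1/3)(6a^2 + 12) + (0)
Last nonzero remainder: 6a^2 + 12. Dividing through by 6 gives the monic gcd a^2 + 2.
Cancel a^2 + 2 from numerator and denominator to get the reduced form.

(a + 4)/(a - 2)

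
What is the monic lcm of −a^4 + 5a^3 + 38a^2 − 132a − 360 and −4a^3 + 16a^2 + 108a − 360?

a^5 − 8a^4 − 23a^3 + 246a^2 − 36a − 1080

Repeated division with remainder:
  −a^4 + 5a^3 + 38a^2 − 132a − 360 = ((1/4)a − 1/4)(−4a^3 + 16a^2 + 108a − 360) + (15a^2 − 15a − 450)
  −4a^3 + 16a^2 + 108a − 360 = (−(4/15)a + 4/5)(15a^2 − 15a − 450) + (0)
Last nonzero remainder: 15a^2 − 15a − 450. Dividing through by 15 gives the monic gcd a^2 − a − 30.
Then lcm(f, g) = f·g / gcd(f, g); expanding and making the result monic gives the answer.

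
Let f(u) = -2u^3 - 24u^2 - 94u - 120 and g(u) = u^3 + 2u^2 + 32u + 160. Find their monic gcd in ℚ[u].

Euclidean algorithm in ℚ[u]:
  -2u^3 - 24u^2 - 94u - 120 = (-2)(u^3 + 2u^2 + 32u + 160) + (-20u^2 - 30u + 200)
  u^3 + 2u^2 + 32u + 160 = (-(1/20)u - 1/40)(-20u^2 - 30u + 200) + ((165/4)u + 165)
  -20u^2 - 30u + 200 = (-(16/33)u + 40/33)((165/4)u + 165) + (0)
Last nonzero remainder: (165/4)u + 165. Dividing through by 165/4 gives the monic gcd u + 4.

u + 4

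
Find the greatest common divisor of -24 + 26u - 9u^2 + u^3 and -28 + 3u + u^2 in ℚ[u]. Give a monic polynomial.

-4 + u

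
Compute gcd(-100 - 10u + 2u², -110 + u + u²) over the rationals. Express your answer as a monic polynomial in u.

-10 + u

By polynomial division,
  2u² - 10u - 100 = (2)(u² + u - 110) + (-12u + 120)
  u² + u - 110 = (-(1/12)u - 11/12)(-12u + 120) + (0)
Last nonzero remainder: -12u + 120. Dividing through by -12 gives the monic gcd u - 10.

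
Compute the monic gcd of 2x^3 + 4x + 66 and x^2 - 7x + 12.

1

Apply the Euclidean algorithm:
  2x^3 + 4x + 66 = (2x + 14)(x^2 - 7x + 12) + (78x - 102)
  x^2 - 7x + 12 = ((1/78)x - 37/507)(78x - 102) + (770/169)
  78x - 102 = ((6591/385)x - 8619/385)(770/169) + (0)
The last nonzero remainder is the constant 770/169, so the polynomials are coprime and gcd = 1.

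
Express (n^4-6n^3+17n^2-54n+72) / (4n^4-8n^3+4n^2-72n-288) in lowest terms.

(n-2)/(4n+8)

By polynomial division,
  n^4-6n^3+17n^2-54n+72 = (1/4)(4n^4-8n^3+4n^2-72n-288) + (-4n^3+16n^2-36n+144)
  4n^4-8n^3+4n^2-72n-288 = (-n-2)(-4n^3+16n^2-36n+144) + (0)
Last nonzero remainder: -4n^3+16n^2-36n+144. Dividing through by -4 gives the monic gcd n^3-4n^2+9n-36.
Cancel n^3-4n^2+9n-36 from numerator and denominator to get the reduced form.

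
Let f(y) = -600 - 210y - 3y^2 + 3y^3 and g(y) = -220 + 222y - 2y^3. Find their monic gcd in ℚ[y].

-10 + y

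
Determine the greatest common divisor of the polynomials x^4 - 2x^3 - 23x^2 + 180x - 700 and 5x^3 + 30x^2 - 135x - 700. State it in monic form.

Euclidean algorithm in ℚ[x]:
  x^4 - 2x^3 - 23x^2 + 180x - 700 = ((1/5)x - 8/5)(5x^3 + 30x^2 - 135x - 700) + (52x^2 + 104x - 1820)
  5x^3 + 30x^2 - 135x - 700 = ((5/52)x + 5/13)(52x^2 + 104x - 1820) + (0)
Last nonzero remainder: 52x^2 + 104x - 1820. Dividing through by 52 gives the monic gcd x^2 + 2x - 35.

x^2 + 2x - 35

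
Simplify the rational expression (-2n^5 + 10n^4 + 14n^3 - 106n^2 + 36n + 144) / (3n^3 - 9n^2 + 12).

By polynomial division,
  -2n^5 + 10n^4 + 14n^3 - 106n^2 + 36n + 144 = (-(2/3)n^2 + (4/3)n + 26/3)(3n^3 - 9n^2 + 12) + (-20n^2 + 20n + 40)
  3n^3 - 9n^2 + 12 = (-(3/20)n + 3/10)(-20n^2 + 20n + 40) + (0)
Last nonzero remainder: -20n^2 + 20n + 40. Dividing through by -20 gives the monic gcd n^2 - n - 2.
Cancel n^2 - n - 2 from numerator and denominator to get the reduced form.

(-2n^3 + 8n^2 + 18n - 72)/(3n - 6)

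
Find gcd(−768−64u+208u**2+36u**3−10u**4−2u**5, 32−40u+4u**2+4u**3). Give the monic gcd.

−8+2u+u**2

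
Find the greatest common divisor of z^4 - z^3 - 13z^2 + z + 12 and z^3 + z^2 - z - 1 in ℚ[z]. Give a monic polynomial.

By polynomial division,
  z^4 - z^3 - 13z^2 + z + 12 = (z - 2)(z^3 + z^2 - z - 1) + (-10z^2 + 10)
  z^3 + z^2 - z - 1 = (-(1/10)z - 1/10)(-10z^2 + 10) + (0)
Last nonzero remainder: -10z^2 + 10. Dividing through by -10 gives the monic gcd z^2 - 1.

z^2 - 1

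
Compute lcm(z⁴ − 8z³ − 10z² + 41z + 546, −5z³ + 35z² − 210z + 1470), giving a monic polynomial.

z⁶ − 8z⁵ + 32z⁴ − 295z³ + 126z² + 1722z + 22932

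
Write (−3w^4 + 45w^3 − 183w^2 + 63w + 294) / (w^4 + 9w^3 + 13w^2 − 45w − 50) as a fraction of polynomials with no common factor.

(−3w^2 + 42w − 147)/(w^2 + 10w + 25)

By polynomial division,
  −3w^4 + 45w^3 − 183w^2 + 63w + 294 = (−3)(w^4 + 9w^3 + 13w^2 − 45w − 50) + (72w^3 − 144w^2 − 72w + 144)
  w^4 + 9w^3 + 13w^2 − 45w − 50 = ((1/72)w + 11/72)(72w^3 − 144w^2 − 72w + 144) + (36w^2 − 36w − 72)
  72w^3 − 144w^2 − 72w + 144 = (2w − 2)(36w^2 − 36w − 72) + (0)
Last nonzero remainder: 36w^2 − 36w − 72. Dividing through by 36 gives the monic gcd w^2 − w − 2.
Cancel w^2 − w − 2 from numerator and denominator to get the reduced form.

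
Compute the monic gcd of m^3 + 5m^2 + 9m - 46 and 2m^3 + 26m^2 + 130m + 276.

m^2 + 7m + 23

Apply the Euclidean algorithm:
  m^3 + 5m^2 + 9m - 46 = (1/2)(2m^3 + 26m^2 + 130m + 276) + (-8m^2 - 56m - 184)
  2m^3 + 26m^2 + 130m + 276 = (-(1/4)m - 3/2)(-8m^2 - 56m - 184) + (0)
Last nonzero remainder: -8m^2 - 56m - 184. Dividing through by -8 gives the monic gcd m^2 + 7m + 23.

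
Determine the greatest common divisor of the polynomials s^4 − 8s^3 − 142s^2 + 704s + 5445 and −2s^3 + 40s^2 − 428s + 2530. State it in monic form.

s − 11

Repeated division with remainder:
  s^4 − 8s^3 − 142s^2 + 704s + 5445 = (−(1/2)s − 6)(−2s^3 + 40s^2 − 428s + 2530) + (−116s^2 − 599s + 20625)
  −2s^3 + 40s^2 − 428s + 2530 = ((1/58)s − 2919/6728)(−116s^2 − 599s + 20625) + (−(7020565/6728)s + 77226215/6728)
  −116s^2 − 599s + 20625 = ((780448/7020565)s + 2523000/1404113)(−(7020565/6728)s + 77226215/6728) + (0)
Last nonzero remainder: −(7020565/6728)s + 77226215/6728. Dividing through by −7020565/6728 gives the monic gcd s − 11.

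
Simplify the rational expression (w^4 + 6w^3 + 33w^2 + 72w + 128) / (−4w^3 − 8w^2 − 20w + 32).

(−w^2 − 3w − 16)/(4w − 4)

Euclidean algorithm in ℚ[w]:
  w^4 + 6w^3 + 33w^2 + 72w + 128 = (−(1/4)w − 1)(−4w^3 − 8w^2 − 20w + 32) + (20w^2 + 60w + 160)
  −4w^3 − 8w^2 − 20w + 32 = (−(1/5)w + 1/5)(20w^2 + 60w + 160) + (0)
Last nonzero remainder: 20w^2 + 60w + 160. Dividing through by 20 gives the monic gcd w^2 + 3w + 8.
Cancel w^2 + 3w + 8 from numerator and denominator to get the reduced form.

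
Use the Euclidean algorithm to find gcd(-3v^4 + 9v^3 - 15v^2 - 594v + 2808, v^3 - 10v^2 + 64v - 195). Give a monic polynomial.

By polynomial division,
  -3v^4 + 9v^3 - 15v^2 - 594v + 2808 = (-3v - 21)(v^3 - 10v^2 + 64v - 195) + (-33v^2 + 165v - 1287)
  v^3 - 10v^2 + 64v - 195 = (-(1/33)v + 5/33)(-33v^2 + 165v - 1287) + (0)
Last nonzero remainder: -33v^2 + 165v - 1287. Dividing through by -33 gives the monic gcd v^2 - 5v + 39.

v^2 - 5v + 39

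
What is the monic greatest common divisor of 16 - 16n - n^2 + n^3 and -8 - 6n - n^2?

Apply the Euclidean algorithm:
  n^3 - n^2 - 16n + 16 = (-n + 7)(-n^2 - 6n - 8) + (18n + 72)
  -n^2 - 6n - 8 = (-(1/18)n - 1/9)(18n + 72) + (0)
Last nonzero remainder: 18n + 72. Dividing through by 18 gives the monic gcd n + 4.

4 + n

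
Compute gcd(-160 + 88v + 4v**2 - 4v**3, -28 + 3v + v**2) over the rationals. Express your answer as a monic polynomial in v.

-4 + v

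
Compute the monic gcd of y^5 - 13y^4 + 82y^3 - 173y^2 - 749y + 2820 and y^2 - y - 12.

y^2 - y - 12

By polynomial division,
  y^5 - 13y^4 + 82y^3 - 173y^2 - 749y + 2820 = (y^3 - 12y^2 + 82y - 235)(y^2 - y - 12) + (0)
The last nonzero remainder y^2 - y - 12 is already monic.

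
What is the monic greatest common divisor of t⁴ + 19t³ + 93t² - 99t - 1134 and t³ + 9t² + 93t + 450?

t + 6

Repeated division with remainder:
  t⁴ + 19t³ + 93t² - 99t - 1134 = (t + 10)(t³ + 9t² + 93t + 450) + (-90t² - 1479t - 5634)
  t³ + 9t² + 93t + 450 = (-(1/90)t + 223/2700)(-90t² - 1479t - 5634) + ((137299/900)t + 137299/150)
  -90t² - 1479t - 5634 = (-(81000/137299)t - 845100/137299)((137299/900)t + 137299/150) + (0)
Last nonzero remainder: (137299/900)t + 137299/150. Dividing through by 137299/900 gives the monic gcd t + 6.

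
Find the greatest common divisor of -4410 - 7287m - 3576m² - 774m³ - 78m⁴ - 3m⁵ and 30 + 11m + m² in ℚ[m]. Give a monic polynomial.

Apply the Euclidean algorithm:
  -3m⁵ - 78m⁴ - 774m³ - 3576m² - 7287m - 4410 = (-3m³ - 45m² - 189m - 147)(m² + 11m + 30) + (0)
The last nonzero remainder m² + 11m + 30 is already monic.

30 + 11m + m²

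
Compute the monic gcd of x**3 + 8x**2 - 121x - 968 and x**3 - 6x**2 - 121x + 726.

By polynomial division,
  x**3 + 8x**2 - 121x - 968 = (x**3 - 6x**2 - 121x + 726) + (14x**2 - 1694)
  x**3 - 6x**2 - 121x + 726 = ((1/14)x - 3/7)(14x**2 - 1694) + (0)
Last nonzero remainder: 14x**2 - 1694. Dividing through by 14 gives the monic gcd x**2 - 121.

x**2 - 121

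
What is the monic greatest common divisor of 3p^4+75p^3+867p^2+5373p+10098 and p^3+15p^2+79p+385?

Repeated division with remainder:
  3p^4+75p^3+867p^2+5373p+10098 = (3p+30)(p^3+15p^2+79p+385) + (180p^2+1848p-1452)
  p^3+15p^2+79p+385 = ((1/180)p+71/2700)(180p^2+1848p-1452) + ((8656/225)p+95216/225)
  180p^2+1848p-1452 = ((10125/2164)p-7425/2164)((8656/225)p+95216/225) + (0)
Last nonzero remainder: (8656/225)p+95216/225. Dividing through by 8656/225 gives the monic gcd p+11.

p+11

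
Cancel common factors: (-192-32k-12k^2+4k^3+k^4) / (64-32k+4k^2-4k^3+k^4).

(6+k)/(-2+k)

Euclidean algorithm in ℚ[k]:
  k^4+4k^3-12k^2-32k-192 = (k^4-4k^3+4k^2-32k+64) + (8k^3-16k^2-256)
  k^4-4k^3+4k^2-32k+64 = ((1/8)k-1/4)(8k^3-16k^2-256) + (0)
Last nonzero remainder: 8k^3-16k^2-256. Dividing through by 8 gives the monic gcd k^3-2k^2-32.
Cancel k^3-2k^2-32 from numerator and denominator to get the reduced form.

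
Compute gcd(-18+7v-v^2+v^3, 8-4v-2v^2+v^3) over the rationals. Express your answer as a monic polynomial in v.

-2+v

By polynomial division,
  v^3-v^2+7v-18 = (v^3-2v^2-4v+8) + (v^2+11v-26)
  v^3-2v^2-4v+8 = (v-13)(v^2+11v-26) + (165v-330)
  v^2+11v-26 = ((1/165)v+13/165)(165v-330) + (0)
Last nonzero remainder: 165v-330. Dividing through by 165 gives the monic gcd v-2.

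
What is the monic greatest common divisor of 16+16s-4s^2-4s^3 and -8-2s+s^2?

Apply the Euclidean algorithm:
  -4s^3-4s^2+16s+16 = (-4s-12)(s^2-2s-8) + (-40s-80)
  s^2-2s-8 = (-(1/40)s+1/10)(-40s-80) + (0)
Last nonzero remainder: -40s-80. Dividing through by -40 gives the monic gcd s+2.

2+s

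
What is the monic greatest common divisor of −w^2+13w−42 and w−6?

Euclidean algorithm in ℚ[w]:
  −w^2+13w−42 = (−w+7)(w−6) + (0)
The last nonzero remainder w−6 is already monic.

w−6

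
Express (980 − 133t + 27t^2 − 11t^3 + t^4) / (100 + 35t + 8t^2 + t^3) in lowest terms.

By polynomial division,
  t^4 − 11t^3 + 27t^2 − 133t + 980 = (t − 19)(t^3 + 8t^2 + 35t + 100) + (144t^2 + 432t + 2880)
  t^3 + 8t^2 + 35t + 100 = ((1/144)t + 5/144)(144t^2 + 432t + 2880) + (0)
Last nonzero remainder: 144t^2 + 432t + 2880. Dividing through by 144 gives the monic gcd t^2 + 3t + 20.
Cancel t^2 + 3t + 20 from numerator and denominator to get the reduced form.

(49 − 14t + t^2)/(5 + t)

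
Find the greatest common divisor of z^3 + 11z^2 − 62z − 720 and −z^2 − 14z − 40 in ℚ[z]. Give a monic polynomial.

z + 10

Euclidean algorithm in ℚ[z]:
  z^3 + 11z^2 − 62z − 720 = (−z + 3)(−z^2 − 14z − 40) + (−60z − 600)
  −z^2 − 14z − 40 = ((1/60)z + 1/15)(−60z − 600) + (0)
Last nonzero remainder: −60z − 600. Dividing through by −60 gives the monic gcd z + 10.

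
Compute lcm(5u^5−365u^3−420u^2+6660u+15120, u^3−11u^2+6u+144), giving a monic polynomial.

Repeated division with remainder:
  5u^5−365u^3−420u^2+6660u+15120 = (5u^2+55u+210)(u^3−11u^2+6u+144) + (840u^2−2520u−15120)
  u^3−11u^2+6u+144 = ((1/840)u−1/105)(840u^2−2520u−15120) + (0)
Last nonzero remainder: 840u^2−2520u−15120. Dividing through by 840 gives the monic gcd u^2−3u−18.
Then lcm(f, g) = f·g / gcd(f, g); expanding and making the result monic gives the answer.

u^6−8u^5−73u^4+500u^3+2004u^2−7632u−24192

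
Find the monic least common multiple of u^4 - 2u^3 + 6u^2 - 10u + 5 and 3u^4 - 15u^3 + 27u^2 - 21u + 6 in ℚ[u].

Apply the Euclidean algorithm:
  u^4 - 2u^3 + 6u^2 - 10u + 5 = (1/3)(3u^4 - 15u^3 + 27u^2 - 21u + 6) + (3u^3 - 3u^2 - 3u + 3)
  3u^4 - 15u^3 + 27u^2 - 21u + 6 = (u - 4)(3u^3 - 3u^2 - 3u + 3) + (18u^2 - 36u + 18)
  3u^3 - 3u^2 - 3u + 3 = ((1/6)u + 1/6)(18u^2 - 36u + 18) + (0)
Last nonzero remainder: 18u^2 - 36u + 18. Dividing through by 18 gives the monic gcd u^2 - 2u + 1.
Then lcm(f, g) = f·g / gcd(f, g); expanding and making the result monic gives the answer.

u^6 - 5u^5 + 14u^4 - 32u^3 + 47u^2 - 35u + 10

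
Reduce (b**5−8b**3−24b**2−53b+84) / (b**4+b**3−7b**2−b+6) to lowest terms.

Repeated division with remainder:
  b**5−8b**3−24b**2−53b+84 = (b−1)(b**4+b**3−7b**2−b+6) + (−30b**2−60b+90)
  b**4+b**3−7b**2−b+6 = (−(1/30)b**2+(1/30)b+1/15)(−30b**2−60b+90) + (0)
Last nonzero remainder: −30b**2−60b+90. Dividing through by −30 gives the monic gcd b**2+2b−3.
Cancel b**2+2b−3 from numerator and denominator to get the reduced form.

(b**3−2b**2−b−28)/(b**2−b−2)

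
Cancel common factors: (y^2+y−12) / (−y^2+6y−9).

Euclidean algorithm in ℚ[y]:
  y^2+y−12 = (−1)(−y^2+6y−9) + (7y−21)
  −y^2+6y−9 = (−(1/7)y+3/7)(7y−21) + (0)
Last nonzero remainder: 7y−21. Dividing through by 7 gives the monic gcd y−3.
Cancel y−3 from numerator and denominator to get the reduced form.

(−y−4)/(y−3)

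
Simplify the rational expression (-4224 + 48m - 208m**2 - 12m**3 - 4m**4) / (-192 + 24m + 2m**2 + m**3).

Apply the Euclidean algorithm:
  -4m**4 - 12m**3 - 208m**2 + 48m - 4224 = (-4m - 4)(m**3 + 2m**2 + 24m - 192) + (-104m**2 - 624m - 4992)
  m**3 + 2m**2 + 24m - 192 = (-(1/104)m + 1/26)(-104m**2 - 624m - 4992) + (0)
Last nonzero remainder: -104m**2 - 624m - 4992. Dividing through by -104 gives the monic gcd m**2 + 6m + 48.
Cancel m**2 + 6m + 48 from numerator and denominator to get the reduced form.

(-88 + 12m - 4m**2)/(-4 + m)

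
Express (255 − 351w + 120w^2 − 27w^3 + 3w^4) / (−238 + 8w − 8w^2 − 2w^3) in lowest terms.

By polynomial division,
  3w^4 − 27w^3 + 120w^2 − 351w + 255 = (−(3/2)w + 39/2)(−2w^3 − 8w^2 + 8w − 238) + (288w^2 − 864w + 4896)
  −2w^3 − 8w^2 + 8w − 238 = (−(1/144)w − 7/144)(288w^2 − 864w + 4896) + (0)
Last nonzero remainder: 288w^2 − 864w + 4896. Dividing through by 288 gives the monic gcd w^2 − 3w + 17.
Cancel w^2 − 3w + 17 from numerator and denominator to get the reduced form.

(−15 + 18w − 3w^2)/(14 + 2w)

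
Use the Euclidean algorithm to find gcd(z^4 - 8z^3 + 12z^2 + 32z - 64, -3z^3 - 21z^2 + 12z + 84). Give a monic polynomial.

By polynomial division,
  z^4 - 8z^3 + 12z^2 + 32z - 64 = (-(1/3)z + 5)(-3z^3 - 21z^2 + 12z + 84) + (121z^2 - 484)
  -3z^3 - 21z^2 + 12z + 84 = (-(3/121)z - 21/121)(121z^2 - 484) + (0)
Last nonzero remainder: 121z^2 - 484. Dividing through by 121 gives the monic gcd z^2 - 4.

z^2 - 4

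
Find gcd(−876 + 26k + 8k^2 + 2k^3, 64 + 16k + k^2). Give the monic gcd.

By polynomial division,
  2k^3 + 8k^2 + 26k − 876 = (2k − 24)(k^2 + 16k + 64) + (282k + 660)
  k^2 + 16k + 64 = ((1/282)k + 107/2209)(282k + 660) + (70756/2209)
  282k + 660 = ((311469/35378)k + 364485/17689)(70756/2209) + (0)
The last nonzero remainder is the constant 70756/2209, so the polynomials are coprime and gcd = 1.

1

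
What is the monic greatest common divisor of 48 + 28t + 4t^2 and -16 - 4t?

Euclidean algorithm in ℚ[t]:
  4t^2 + 28t + 48 = (-t - 3)(-4t - 16) + (0)
Last nonzero remainder: -4t - 16. Dividing through by -4 gives the monic gcd t + 4.

4 + t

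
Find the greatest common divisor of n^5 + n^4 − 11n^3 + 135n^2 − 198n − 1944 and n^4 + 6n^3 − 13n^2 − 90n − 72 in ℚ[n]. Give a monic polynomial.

n^3 + 5n^2 − 18n − 72

By polynomial division,
  n^5 + n^4 − 11n^3 + 135n^2 − 198n − 1944 = (n − 5)(n^4 + 6n^3 − 13n^2 − 90n − 72) + (32n^3 + 160n^2 − 576n − 2304)
  n^4 + 6n^3 − 13n^2 − 90n − 72 = ((1/32)n + 1/32)(32n^3 + 160n^2 − 576n − 2304) + (0)
Last nonzero remainder: 32n^3 + 160n^2 − 576n − 2304. Dividing through by 32 gives the monic gcd n^3 + 5n^2 − 18n − 72.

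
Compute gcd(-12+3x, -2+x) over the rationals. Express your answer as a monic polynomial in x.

1

Apply the Euclidean algorithm:
  3x-12 = (3)(x-2) + (-6)
  x-2 = (-(1/6)x+1/3)(-6) + (0)
The last nonzero remainder is the constant -6, so the polynomials are coprime and gcd = 1.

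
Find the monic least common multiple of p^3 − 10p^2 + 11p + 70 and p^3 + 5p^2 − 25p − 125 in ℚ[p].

p^5 − 64p^3 − 70p^2 + 975p + 1750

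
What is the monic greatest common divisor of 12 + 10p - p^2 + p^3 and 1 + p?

Apply the Euclidean algorithm:
  p^3 - p^2 + 10p + 12 = (p^2 - 2p + 12)(p + 1) + (0)
The last nonzero remainder p + 1 is already monic.

1 + p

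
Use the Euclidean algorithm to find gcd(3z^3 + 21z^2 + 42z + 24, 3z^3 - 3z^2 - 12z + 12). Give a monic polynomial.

z + 2

Euclidean algorithm in ℚ[z]:
  3z^3 + 21z^2 + 42z + 24 = (3z^3 - 3z^2 - 12z + 12) + (24z^2 + 54z + 12)
  3z^3 - 3z^2 - 12z + 12 = ((1/8)z - 13/32)(24z^2 + 54z + 12) + ((135/16)z + 135/8)
  24z^2 + 54z + 12 = ((128/45)z + 32/45)((135/16)z + 135/8) + (0)
Last nonzero remainder: (135/16)z + 135/8. Dividing through by 135/16 gives the monic gcd z + 2.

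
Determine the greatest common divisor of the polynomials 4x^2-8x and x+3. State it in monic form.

1

By polynomial division,
  4x^2-8x = (4x-20)(x+3) + (60)
  x+3 = ((1/60)x+1/20)(60) + (0)
The last nonzero remainder is the constant 60, so the polynomials are coprime and gcd = 1.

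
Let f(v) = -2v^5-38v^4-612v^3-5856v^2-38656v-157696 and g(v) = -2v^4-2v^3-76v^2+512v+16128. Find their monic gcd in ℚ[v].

v^3+10v^2+128v+896

Euclidean algorithm in ℚ[v]:
  -2v^5-38v^4-612v^3-5856v^2-38656v-157696 = (v+18)(-2v^4-2v^3-76v^2+512v+16128) + (-500v^3-5000v^2-64000v-448000)
  -2v^4-2v^3-76v^2+512v+16128 = ((1/250)v-9/250)(-500v^3-5000v^2-64000v-448000) + (0)
Last nonzero remainder: -500v^3-5000v^2-64000v-448000. Dividing through by -500 gives the monic gcd v^3+10v^2+128v+896.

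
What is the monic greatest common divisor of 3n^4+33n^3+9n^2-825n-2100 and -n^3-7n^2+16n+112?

By polynomial division,
  3n^4+33n^3+9n^2-825n-2100 = (-3n-12)(-n^3-7n^2+16n+112) + (-27n^2-297n-756)
  -n^3-7n^2+16n+112 = ((1/27)n-4/27)(-27n^2-297n-756) + (0)
Last nonzero remainder: -27n^2-297n-756. Dividing through by -27 gives the monic gcd n^2+11n+28.

n^2+11n+28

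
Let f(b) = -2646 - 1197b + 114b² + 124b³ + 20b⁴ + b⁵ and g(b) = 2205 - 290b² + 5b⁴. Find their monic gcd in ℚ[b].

Apply the Euclidean algorithm:
  b⁵ + 20b⁴ + 124b³ + 114b² - 1197b - 2646 = ((1/5)b + 4)(5b⁴ - 290b² + 2205) + (182b³ + 1274b² - 1638b - 11466)
  5b⁴ - 290b² + 2205 = ((5/182)b - 5/26)(182b³ + 1274b² - 1638b - 11466) + (0)
Last nonzero remainder: 182b³ + 1274b² - 1638b - 11466. Dividing through by 182 gives the monic gcd b³ + 7b² - 9b - 63.

-63 - 9b + 7b² + b³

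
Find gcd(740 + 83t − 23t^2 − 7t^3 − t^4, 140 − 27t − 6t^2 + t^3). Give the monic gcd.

−20 + t + t^2

Repeated division with remainder:
  −t^4 − 7t^3 − 23t^2 + 83t + 740 = (−t − 13)(t^3 − 6t^2 − 27t + 140) + (−128t^2 − 128t + 2560)
  t^3 − 6t^2 − 27t + 140 = (−(1/128)t + 7/128)(−128t^2 − 128t + 2560) + (0)
Last nonzero remainder: −128t^2 − 128t + 2560. Dividing through by −128 gives the monic gcd t^2 + t − 20.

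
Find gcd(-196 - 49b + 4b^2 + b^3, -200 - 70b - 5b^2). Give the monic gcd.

4 + b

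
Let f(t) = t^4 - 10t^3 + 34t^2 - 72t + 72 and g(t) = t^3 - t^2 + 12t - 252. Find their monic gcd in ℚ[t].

By polynomial division,
  t^4 - 10t^3 + 34t^2 - 72t + 72 = (t - 9)(t^3 - t^2 + 12t - 252) + (13t^2 + 288t - 2196)
  t^3 - t^2 + 12t - 252 = ((1/13)t - 301/169)(13t^2 + 288t - 2196) + ((117264/169)t - 703584/169)
  13t^2 + 288t - 2196 = ((2197/117264)t + 10309/19544)((117264/169)t - 703584/169) + (0)
Last nonzero remainder: (117264/169)t - 703584/169. Dividing through by 117264/169 gives the monic gcd t - 6.

t - 6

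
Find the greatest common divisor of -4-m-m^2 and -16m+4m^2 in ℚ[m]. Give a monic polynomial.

Repeated division with remainder:
  -m^2-m-4 = (-1/4)(4m^2-16m) + (-5m-4)
  4m^2-16m = (-(4/5)m+96/25)(-5m-4) + (384/25)
  -5m-4 = (-(125/384)m-25/96)(384/25) + (0)
The last nonzero remainder is the constant 384/25, so the polynomials are coprime and gcd = 1.

1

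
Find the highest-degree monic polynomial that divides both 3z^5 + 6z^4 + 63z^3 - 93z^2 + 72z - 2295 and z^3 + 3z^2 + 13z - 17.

z^2 + 4z + 17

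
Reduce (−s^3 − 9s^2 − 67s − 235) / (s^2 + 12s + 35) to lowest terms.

By polynomial division,
  −s^3 − 9s^2 − 67s − 235 = (−s + 3)(s^2 + 12s + 35) + (−68s − 340)
  s^2 + 12s + 35 = (−(1/68)s − 7/68)(−68s − 340) + (0)
Last nonzero remainder: −68s − 340. Dividing through by −68 gives the monic gcd s + 5.
Cancel s + 5 from numerator and denominator to get the reduced form.

(−s^2 − 4s − 47)/(s + 7)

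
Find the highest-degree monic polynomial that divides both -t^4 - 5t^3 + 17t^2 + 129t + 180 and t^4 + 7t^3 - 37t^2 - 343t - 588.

t^2 + 7t + 12

By polynomial division,
  -t^4 - 5t^3 + 17t^2 + 129t + 180 = (-1)(t^4 + 7t^3 - 37t^2 - 343t - 588) + (2t^3 - 20t^2 - 214t - 408)
  t^4 + 7t^3 - 37t^2 - 343t - 588 = ((1/2)t + 17/2)(2t^3 - 20t^2 - 214t - 408) + (240t^2 + 1680t + 2880)
  2t^3 - 20t^2 - 214t - 408 = ((1/120)t - 17/120)(240t^2 + 1680t + 2880) + (0)
Last nonzero remainder: 240t^2 + 1680t + 2880. Dividing through by 240 gives the monic gcd t^2 + 7t + 12.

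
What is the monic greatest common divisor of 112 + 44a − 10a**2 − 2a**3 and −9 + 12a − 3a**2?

1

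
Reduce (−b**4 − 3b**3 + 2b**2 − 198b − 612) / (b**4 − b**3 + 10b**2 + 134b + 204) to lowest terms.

(−b − 6)/(b + 2)

Apply the Euclidean algorithm:
  −b**4 − 3b**3 + 2b**2 − 198b − 612 = (−1)(b**4 − b**3 + 10b**2 + 134b + 204) + (−4b**3 + 12b**2 − 64b − 408)
  b**4 − b**3 + 10b**2 + 134b + 204 = (−(1/4)b − 1/2)(−4b**3 + 12b**2 − 64b − 408) + (0)
Last nonzero remainder: −4b**3 + 12b**2 − 64b − 408. Dividing through by −4 gives the monic gcd b**3 − 3b**2 + 16b + 102.
Cancel b**3 − 3b**2 + 16b + 102 from numerator and denominator to get the reduced form.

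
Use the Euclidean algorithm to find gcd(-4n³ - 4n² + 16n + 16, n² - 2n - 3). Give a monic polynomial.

By polynomial division,
  -4n³ - 4n² + 16n + 16 = (-4n - 12)(n² - 2n - 3) + (-20n - 20)
  n² - 2n - 3 = (-(1/20)n + 3/20)(-20n - 20) + (0)
Last nonzero remainder: -20n - 20. Dividing through by -20 gives the monic gcd n + 1.

n + 1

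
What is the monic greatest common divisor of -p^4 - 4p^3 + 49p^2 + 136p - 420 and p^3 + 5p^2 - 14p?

By polynomial division,
  -p^4 - 4p^3 + 49p^2 + 136p - 420 = (-p + 1)(p^3 + 5p^2 - 14p) + (30p^2 + 150p - 420)
  p^3 + 5p^2 - 14p = ((1/30)p)(30p^2 + 150p - 420) + (0)
Last nonzero remainder: 30p^2 + 150p - 420. Dividing through by 30 gives the monic gcd p^2 + 5p - 14.

p^2 + 5p - 14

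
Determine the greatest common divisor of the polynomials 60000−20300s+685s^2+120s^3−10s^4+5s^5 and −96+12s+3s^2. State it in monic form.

−32+4s+s^2

By polynomial division,
  5s^5−10s^4+120s^3+685s^2−20300s+60000 = ((5/3)s^3−10s^2+(400/3)s−625)(3s^2+12s−96) + (0)
Last nonzero remainder: 3s^2+12s−96. Dividing through by 3 gives the monic gcd s^2+4s−32.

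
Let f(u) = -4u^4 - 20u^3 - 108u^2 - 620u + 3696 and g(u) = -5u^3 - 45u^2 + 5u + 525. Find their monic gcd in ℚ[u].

u^2 + 4u - 21

Repeated division with remainder:
  -4u^4 - 20u^3 - 108u^2 - 620u + 3696 = ((4/5)u - 16/5)(-5u^3 - 45u^2 + 5u + 525) + (-256u^2 - 1024u + 5376)
  -5u^3 - 45u^2 + 5u + 525 = ((5/256)u + 25/256)(-256u^2 - 1024u + 5376) + (0)
Last nonzero remainder: -256u^2 - 1024u + 5376. Dividing through by -256 gives the monic gcd u^2 + 4u - 21.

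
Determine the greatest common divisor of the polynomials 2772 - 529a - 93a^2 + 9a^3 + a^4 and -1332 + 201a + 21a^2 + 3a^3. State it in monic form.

-4 + a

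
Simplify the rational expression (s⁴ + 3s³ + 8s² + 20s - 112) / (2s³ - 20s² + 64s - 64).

By polynomial division,
  s⁴ + 3s³ + 8s² + 20s - 112 = ((1/2)s + 13/2)(2s³ - 20s² + 64s - 64) + (106s² - 364s + 304)
  2s³ - 20s² + 64s - 64 = ((1/53)s - 348/2809)(106s² - 364s + 304) + ((36992/2809)s - 73984/2809)
  106s² - 364s + 304 = ((148877/18496)s - 53371/4624)((36992/2809)s - 73984/2809) + (0)
Last nonzero remainder: (36992/2809)s - 73984/2809. Dividing through by 36992/2809 gives the monic gcd s - 2.
Cancel s - 2 from numerator and denominator to get the reduced form.

(s³ + 5s² + 18s + 56)/(2s² - 16s + 32)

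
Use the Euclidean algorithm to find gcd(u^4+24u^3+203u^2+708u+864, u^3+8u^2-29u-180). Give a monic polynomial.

u^2+13u+36

By polynomial division,
  u^4+24u^3+203u^2+708u+864 = (u+16)(u^3+8u^2-29u-180) + (104u^2+1352u+3744)
  u^3+8u^2-29u-180 = ((1/104)u-5/104)(104u^2+1352u+3744) + (0)
Last nonzero remainder: 104u^2+1352u+3744. Dividing through by 104 gives the monic gcd u^2+13u+36.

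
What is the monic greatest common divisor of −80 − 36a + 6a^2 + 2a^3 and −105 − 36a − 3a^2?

Apply the Euclidean algorithm:
  2a^3 + 6a^2 − 36a − 80 = (−(2/3)a + 6)(−3a^2 − 36a − 105) + (110a + 550)
  −3a^2 − 36a − 105 = (−(3/110)a − 21/110)(110a + 550) + (0)
Last nonzero remainder: 110a + 550. Dividing through by 110 gives the monic gcd a + 5.

5 + a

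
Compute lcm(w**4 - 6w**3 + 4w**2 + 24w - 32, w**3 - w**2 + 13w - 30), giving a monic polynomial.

Repeated division with remainder:
  w**4 - 6w**3 + 4w**2 + 24w - 32 = (w - 5)(w**3 - w**2 + 13w - 30) + (-14w**2 + 119w - 182)
  w**3 - w**2 + 13w - 30 = (-(1/14)w - 15/28)(-14w**2 + 119w - 182) + ((255/4)w - 255/2)
  -14w**2 + 119w - 182 = (-(56/255)w + 364/255)((255/4)w - 255/2) + (0)
Last nonzero remainder: (255/4)w - 255/2. Dividing through by 255/4 gives the monic gcd w - 2.
Then lcm(f, g) = f·g / gcd(f, g); expanding and making the result monic gives the answer.

w**6 - 5w**5 + 13w**4 - 62w**3 + 52w**2 + 328w - 480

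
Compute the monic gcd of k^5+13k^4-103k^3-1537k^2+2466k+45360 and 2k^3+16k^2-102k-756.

k^2+2k-63

By polynomial division,
  k^5+13k^4-103k^3-1537k^2+2466k+45360 = ((1/2)k^2+(5/2)k-46)(2k^3+16k^2-102k-756) + (-168k^2-336k+10584)
  2k^3+16k^2-102k-756 = (-(1/84)k-1/14)(-168k^2-336k+10584) + (0)
Last nonzero remainder: -168k^2-336k+10584. Dividing through by -168 gives the monic gcd k^2+2k-63.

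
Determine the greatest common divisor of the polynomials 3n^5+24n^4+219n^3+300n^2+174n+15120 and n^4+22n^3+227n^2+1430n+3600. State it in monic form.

Repeated division with remainder:
  3n^5+24n^4+219n^3+300n^2+174n+15120 = (3n-42)(n^4+22n^3+227n^2+1430n+3600) + (462n^3+5544n^2+49434n+166320)
  n^4+22n^3+227n^2+1430n+3600 = ((1/462)n+5/231)(462n^3+5544n^2+49434n+166320) + (0)
Last nonzero remainder: 462n^3+5544n^2+49434n+166320. Dividing through by 462 gives the monic gcd n^3+12n^2+107n+360.

n^3+12n^2+107n+360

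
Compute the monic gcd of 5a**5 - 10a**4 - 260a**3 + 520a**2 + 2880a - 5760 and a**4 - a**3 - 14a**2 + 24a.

a**2 + 2a - 8

Repeated division with remainder:
  5a**5 - 10a**4 - 260a**3 + 520a**2 + 2880a - 5760 = (5a - 5)(a**4 - a**3 - 14a**2 + 24a) + (-195a**3 + 330a**2 + 3000a - 5760)
  a**4 - a**3 - 14a**2 + 24a = (-(1/195)a - 3/845)(-195a**3 + 330a**2 + 3000a - 5760) + ((432/169)a**2 + (864/169)a - 3456/169)
  -195a**3 + 330a**2 + 3000a - 5760 = (-(10985/144)a + 845/3)((432/169)a**2 + (864/169)a - 3456/169) + (0)
Last nonzero remainder: (432/169)a**2 + (864/169)a - 3456/169. Dividing through by 432/169 gives the monic gcd a**2 + 2a - 8.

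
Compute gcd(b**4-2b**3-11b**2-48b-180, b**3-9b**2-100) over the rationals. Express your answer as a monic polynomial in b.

b**2+b+10

Apply the Euclidean algorithm:
  b**4-2b**3-11b**2-48b-180 = (b+7)(b**3-9b**2-100) + (52b**2+52b+520)
  b**3-9b**2-100 = ((1/52)b-5/26)(52b**2+52b+520) + (0)
Last nonzero remainder: 52b**2+52b+520. Dividing through by 52 gives the monic gcd b**2+b+10.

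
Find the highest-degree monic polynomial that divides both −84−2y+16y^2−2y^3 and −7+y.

By polynomial division,
  −2y^3+16y^2−2y−84 = (−2y^2+2y+12)(y−7) + (0)
The last nonzero remainder y−7 is already monic.

−7+y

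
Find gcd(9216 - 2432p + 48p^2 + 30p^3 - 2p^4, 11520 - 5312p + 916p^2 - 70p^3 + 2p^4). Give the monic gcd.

64 - 16p + p^2

Repeated division with remainder:
  -2p^4 + 30p^3 + 48p^2 - 2432p + 9216 = (-1)(2p^4 - 70p^3 + 916p^2 - 5312p + 11520) + (-40p^3 + 964p^2 - 7744p + 20736)
  2p^4 - 70p^3 + 916p^2 - 5312p + 11520 = (-(1/20)p + 109/200)(-40p^3 + 964p^2 - 7744p + 20736) + ((171/50)p^2 - (1368/25)p + 5472/25)
  -40p^3 + 964p^2 - 7744p + 20736 = (-(2000/171)p + 1800/19)((171/50)p^2 - (1368/25)p + 5472/25) + (0)
Last nonzero remainder: (171/50)p^2 - (1368/25)p + 5472/25. Dividing through by 171/50 gives the monic gcd p^2 - 16p + 64.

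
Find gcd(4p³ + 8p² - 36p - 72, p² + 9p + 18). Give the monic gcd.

p + 3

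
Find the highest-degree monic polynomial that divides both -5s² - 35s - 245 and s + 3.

Euclidean algorithm in ℚ[s]:
  -5s² - 35s - 245 = (-5s - 20)(s + 3) + (-185)
  s + 3 = (-(1/185)s - 3/185)(-185) + (0)
The last nonzero remainder is the constant -185, so the polynomials are coprime and gcd = 1.

1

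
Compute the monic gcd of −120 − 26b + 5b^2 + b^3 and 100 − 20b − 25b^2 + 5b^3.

−5 + b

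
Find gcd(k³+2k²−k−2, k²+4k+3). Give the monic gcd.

k+1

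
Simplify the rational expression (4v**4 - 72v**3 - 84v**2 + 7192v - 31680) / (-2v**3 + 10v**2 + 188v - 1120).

(-2v**2 + 40v - 198)/(v - 7)

Apply the Euclidean algorithm:
  4v**4 - 72v**3 - 84v**2 + 7192v - 31680 = (-2v + 26)(-2v**3 + 10v**2 + 188v - 1120) + (32v**2 + 64v - 2560)
  -2v**3 + 10v**2 + 188v - 1120 = (-(1/16)v + 7/16)(32v**2 + 64v - 2560) + (0)
Last nonzero remainder: 32v**2 + 64v - 2560. Dividing through by 32 gives the monic gcd v**2 + 2v - 80.
Cancel v**2 + 2v - 80 from numerator and denominator to get the reduced form.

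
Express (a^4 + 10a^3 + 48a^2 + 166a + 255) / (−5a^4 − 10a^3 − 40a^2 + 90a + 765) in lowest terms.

(−a − 5)/(5a − 15)

Apply the Euclidean algorithm:
  a^4 + 10a^3 + 48a^2 + 166a + 255 = (−1/5)(−5a^4 − 10a^3 − 40a^2 + 90a + 765) + (8a^3 + 40a^2 + 184a + 408)
  −5a^4 − 10a^3 − 40a^2 + 90a + 765 = (−(5/8)a + 15/8)(8a^3 + 40a^2 + 184a + 408) + (0)
Last nonzero remainder: 8a^3 + 40a^2 + 184a + 408. Dividing through by 8 gives the monic gcd a^3 + 5a^2 + 23a + 51.
Cancel a^3 + 5a^2 + 23a + 51 from numerator and denominator to get the reduced form.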